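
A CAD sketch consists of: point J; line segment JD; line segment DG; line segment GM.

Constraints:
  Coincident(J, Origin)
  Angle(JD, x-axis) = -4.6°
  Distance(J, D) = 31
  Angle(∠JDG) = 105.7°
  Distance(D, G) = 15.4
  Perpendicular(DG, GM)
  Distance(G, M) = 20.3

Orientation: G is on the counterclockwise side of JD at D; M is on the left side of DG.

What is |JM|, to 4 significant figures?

25.63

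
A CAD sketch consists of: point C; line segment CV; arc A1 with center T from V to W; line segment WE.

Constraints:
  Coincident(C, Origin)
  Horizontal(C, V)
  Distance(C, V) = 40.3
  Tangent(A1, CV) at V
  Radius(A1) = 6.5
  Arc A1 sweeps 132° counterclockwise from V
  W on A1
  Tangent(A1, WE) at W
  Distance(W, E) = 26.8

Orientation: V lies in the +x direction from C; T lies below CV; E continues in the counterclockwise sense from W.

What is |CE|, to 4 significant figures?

61.63

C is at the origin; CV is horizontal with |CV| = 40.3 and V on the +x side, so V = (40.30, 0.000). A1 meets CV tangentially, so TV is at right angles to CV, so T = V + (0, -6.5) = (40.30, -6.500). On A1, V sits at bearing 90° from T; a 132° counterclockwise sweep puts W at bearing 222°, so W = T + 6.5·(cos 222°, sin 222°) = (35.47, -10.85). Since A1 is tangent to WE there, TW ⟂ WE, so WE runs along (−sin 222°, cos 222°); with |WE| = 26.8, E = (53.40, -30.77). Then |CE| = |E − C| = 61.63.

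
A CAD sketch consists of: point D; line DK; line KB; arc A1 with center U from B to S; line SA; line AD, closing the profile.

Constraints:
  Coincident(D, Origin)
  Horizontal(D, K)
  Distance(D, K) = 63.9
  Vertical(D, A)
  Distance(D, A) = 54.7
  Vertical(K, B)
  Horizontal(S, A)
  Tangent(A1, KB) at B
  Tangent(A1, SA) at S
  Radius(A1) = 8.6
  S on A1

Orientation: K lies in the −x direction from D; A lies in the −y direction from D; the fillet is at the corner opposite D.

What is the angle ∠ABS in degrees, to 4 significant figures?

37.33°

D is at the origin; DK is horizontal with |DK| = 63.9 and K on the −x side, so K = (-63.90, 0.000). D and A share the same x with |DA| = 54.7 and A on the −y side, so A = (0.000, -54.70). The virtual corner opposite D is at (-63.90, -54.70). The tangent condition forces UB to be normal to KB and the tangent condition forces US to be normal to SA, with radius 8.6, so the center U sits 8.6 in from both sides at U = (-55.30, -46.10). That places the tangent points at B = (-63.90, -46.10) on KB and S = (-55.30, -54.70) on SA. Then cos ∠ABS = BA·BS / (|BA||BS|), giving 37.33°.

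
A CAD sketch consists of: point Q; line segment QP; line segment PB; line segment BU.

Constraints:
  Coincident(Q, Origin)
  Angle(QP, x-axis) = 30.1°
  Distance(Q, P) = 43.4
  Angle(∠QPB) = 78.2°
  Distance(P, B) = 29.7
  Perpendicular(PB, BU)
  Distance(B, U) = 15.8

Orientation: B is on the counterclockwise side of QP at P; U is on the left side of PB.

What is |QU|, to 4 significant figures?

33.85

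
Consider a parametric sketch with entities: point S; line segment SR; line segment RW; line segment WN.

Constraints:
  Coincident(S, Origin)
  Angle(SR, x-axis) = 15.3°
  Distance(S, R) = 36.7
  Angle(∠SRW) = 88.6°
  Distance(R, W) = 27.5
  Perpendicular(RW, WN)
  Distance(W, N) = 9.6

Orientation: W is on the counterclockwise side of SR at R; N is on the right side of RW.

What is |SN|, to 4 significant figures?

53.39

∠SRW = 88.6°, so RW runs at 15.3° + (180° − 88.6°) = 106.7° from the x-axis; with |RW| = 27.5, W = R + 27.5·(cos 106.7°, sin 106.7°) = (27.50, 36.02). RW ⟂ WN; with |WN| = 9.6 on the right of RW, N = W + 9.6·(0.9578, 0.2874) = (36.69, 38.78). Then |SN| = |N − S| = 53.39.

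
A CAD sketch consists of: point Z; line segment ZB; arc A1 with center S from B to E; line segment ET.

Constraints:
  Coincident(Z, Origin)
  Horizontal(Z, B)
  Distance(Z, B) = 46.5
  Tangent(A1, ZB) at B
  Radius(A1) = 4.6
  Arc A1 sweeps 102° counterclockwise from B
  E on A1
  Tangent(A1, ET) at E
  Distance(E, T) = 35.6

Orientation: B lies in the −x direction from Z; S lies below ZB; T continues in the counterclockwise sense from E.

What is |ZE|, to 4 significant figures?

51.30

Z is at the origin; Z and B share the same y with |ZB| = 46.5 and B on the −x side, so B = (-46.50, 0.000). The tangent condition forces SB to be normal to ZB, so S = B + (0, -4.6) = (-46.50, -4.600). On A1, B sits at bearing 90° from S; a 102° counterclockwise sweep puts E at bearing 192°, so E = S + 4.6·(cos 192°, sin 192°) = (-51.00, -5.556). Then |ZE| = |E − Z| = 51.30.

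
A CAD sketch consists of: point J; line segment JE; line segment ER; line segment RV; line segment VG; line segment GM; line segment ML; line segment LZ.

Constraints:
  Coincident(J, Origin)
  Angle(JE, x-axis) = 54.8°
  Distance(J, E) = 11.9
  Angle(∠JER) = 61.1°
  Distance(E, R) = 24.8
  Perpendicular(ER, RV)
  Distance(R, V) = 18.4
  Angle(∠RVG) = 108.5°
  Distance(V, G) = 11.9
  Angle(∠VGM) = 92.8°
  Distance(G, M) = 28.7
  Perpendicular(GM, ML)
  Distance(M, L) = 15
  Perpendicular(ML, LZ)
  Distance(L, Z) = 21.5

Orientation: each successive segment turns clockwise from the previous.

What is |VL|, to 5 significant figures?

29.446

∠VGM = 92.8° gives GM at 47.200° from the x-axis; with |GM| = 28.7, M = (12.314, 8.9381). The perpendicularity gives ML at right angles to GM, so ML runs at -42.800°; with |ML| = 15.0, L = (23.320, -1.2535). Then |VL| = |L − V| = 29.446.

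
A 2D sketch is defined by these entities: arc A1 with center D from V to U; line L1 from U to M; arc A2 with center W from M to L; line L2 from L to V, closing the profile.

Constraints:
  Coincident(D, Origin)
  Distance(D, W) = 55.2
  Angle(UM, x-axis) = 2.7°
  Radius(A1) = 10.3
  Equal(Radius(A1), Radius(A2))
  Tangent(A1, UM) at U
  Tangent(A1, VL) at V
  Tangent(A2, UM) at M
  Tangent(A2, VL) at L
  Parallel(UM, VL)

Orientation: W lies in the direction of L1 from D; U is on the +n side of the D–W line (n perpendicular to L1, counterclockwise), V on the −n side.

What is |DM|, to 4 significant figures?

56.15

The slot axis is L1's direction at 2.7°, so u = (cos 2.7°, sin 2.7°) = (0.9989, 0.04711) and n = (−sin 2.7°, cos 2.7°) = (-0.04711, 0.9989). D is at the origin and W lies 55.2 along u from D, so W = 55.2·u = (55.14, 2.600). Tangency of A1 to both parallel lines with radius 10.3 puts U and V at D ± 10.3·n: U = (-0.4852, 10.29), V = (0.4852, -10.29). Equal radii place M and L the same way about W: M = W + 10.3·n = (54.65, 12.89), L = W − 10.3·n = (55.62, -7.688). Then |DM| = |M − D| = 56.15.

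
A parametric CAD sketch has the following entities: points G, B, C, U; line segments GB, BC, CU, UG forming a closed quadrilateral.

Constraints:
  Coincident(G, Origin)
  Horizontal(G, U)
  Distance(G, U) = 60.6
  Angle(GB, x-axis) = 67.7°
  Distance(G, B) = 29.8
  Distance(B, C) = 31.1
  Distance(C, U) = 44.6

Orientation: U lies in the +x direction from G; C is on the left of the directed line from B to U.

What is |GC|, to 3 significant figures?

56.3

G is at the origin; GU is horizontal with |GU| = 60.6 and U in +x, so U = (60.6, 0). GB runs at 67.7° with |GB| = 29.8, so B = (11.3, 27.6). C is determined by |BC| = 31.1 and |CU| = 44.6 together: it lies at the intersection of circle(B, 31.1) and circle(U, 44.6). With |BU| = 56.5, the foot of the radical line on BU is 19.2 from B and the perpendicular offset is √(31.1² − 19.2²) = 24.5. Taking the left-of-BU solution: C = (40.0, 39.6).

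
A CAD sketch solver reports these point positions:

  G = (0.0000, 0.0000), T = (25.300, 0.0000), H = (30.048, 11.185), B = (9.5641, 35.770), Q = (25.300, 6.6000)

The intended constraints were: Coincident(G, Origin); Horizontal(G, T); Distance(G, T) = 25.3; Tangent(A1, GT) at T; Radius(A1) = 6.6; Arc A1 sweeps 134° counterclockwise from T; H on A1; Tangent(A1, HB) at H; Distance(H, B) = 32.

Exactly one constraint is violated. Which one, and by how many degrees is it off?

Tangent(A1, HB) at H — off by 4.20°.

G = (0.00, 0.00) ✓; G.y = 0.00, T.y = 0.00 ✓; |GT| = 25.30 ✓; ∠(QT, TG) = 90.00° ✓; |QT| = 6.600 ✓; bearing(Q→H) − bearing(Q→T) = 134.0° ✓; |QH| = 6.600 ✓; ∠(QH, HB) = 94.20° ✗; |HB| = 32.00 ✓.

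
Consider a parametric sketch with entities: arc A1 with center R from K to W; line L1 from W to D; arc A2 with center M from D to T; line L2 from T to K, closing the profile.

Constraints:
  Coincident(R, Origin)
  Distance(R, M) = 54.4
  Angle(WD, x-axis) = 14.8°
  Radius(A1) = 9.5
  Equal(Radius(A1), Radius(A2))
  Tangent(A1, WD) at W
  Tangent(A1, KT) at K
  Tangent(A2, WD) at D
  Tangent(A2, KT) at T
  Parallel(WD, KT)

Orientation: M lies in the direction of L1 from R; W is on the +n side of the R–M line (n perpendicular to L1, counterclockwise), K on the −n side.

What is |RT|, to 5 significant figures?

55.223

Tangency of A1 to both parallel lines with radius 9.5 puts W and K at R ± 9.5·n: W = (-2.4267, 9.1848), K = (2.4267, -9.1848). Equal radii place D and T the same way about M: D = M + 9.5·n = (50.168, 23.081), T = M − 9.5·n = (55.022, 4.7114). Then |RT| = |T − R| = 55.223.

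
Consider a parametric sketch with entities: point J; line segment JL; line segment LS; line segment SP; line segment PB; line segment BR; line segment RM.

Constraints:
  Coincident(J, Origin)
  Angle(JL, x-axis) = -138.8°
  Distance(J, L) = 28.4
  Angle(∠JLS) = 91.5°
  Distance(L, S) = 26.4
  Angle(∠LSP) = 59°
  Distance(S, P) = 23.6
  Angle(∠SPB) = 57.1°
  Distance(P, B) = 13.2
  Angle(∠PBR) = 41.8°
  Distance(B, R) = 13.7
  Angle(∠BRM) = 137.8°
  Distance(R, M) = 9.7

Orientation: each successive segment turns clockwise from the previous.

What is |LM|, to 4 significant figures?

33.73

∠PBR = 41.8° gives BR at 110.6° from the x-axis; with |BR| = 13.7, R = (-25.76, 5.998). ∠BRM = 137.8° gives RM at 68.40° from the x-axis; with |RM| = 9.7, M = (-22.19, 15.02). Then |LM| = |M − L| = 33.73.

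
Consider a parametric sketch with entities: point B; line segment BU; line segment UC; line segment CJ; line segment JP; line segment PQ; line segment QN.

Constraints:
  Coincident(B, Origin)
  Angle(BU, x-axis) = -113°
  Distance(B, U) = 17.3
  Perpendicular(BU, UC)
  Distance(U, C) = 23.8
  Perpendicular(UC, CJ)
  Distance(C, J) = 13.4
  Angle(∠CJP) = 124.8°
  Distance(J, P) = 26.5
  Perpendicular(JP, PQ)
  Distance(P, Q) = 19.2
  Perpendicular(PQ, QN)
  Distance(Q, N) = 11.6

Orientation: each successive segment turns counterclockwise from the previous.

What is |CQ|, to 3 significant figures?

35.1

∠CJP = 124.8° gives JP at 122° from the x-axis; with |JP| = 26.5, P = (6.26, 9.53). JP ⟂ PQ, so PQ runs at -148°; with |PQ| = 19.2, Q = (-9.98, -0.696). Then |CQ| = |Q − C| = 35.1.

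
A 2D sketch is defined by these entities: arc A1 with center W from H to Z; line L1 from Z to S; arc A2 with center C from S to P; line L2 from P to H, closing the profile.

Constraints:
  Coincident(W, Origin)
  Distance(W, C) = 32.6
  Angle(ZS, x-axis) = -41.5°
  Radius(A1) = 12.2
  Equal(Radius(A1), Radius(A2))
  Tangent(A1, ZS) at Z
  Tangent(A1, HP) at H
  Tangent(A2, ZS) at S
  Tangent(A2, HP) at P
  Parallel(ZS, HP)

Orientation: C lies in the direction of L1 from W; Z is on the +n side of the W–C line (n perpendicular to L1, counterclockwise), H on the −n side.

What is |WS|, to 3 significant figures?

34.8

The slot axis is L1's direction at -41.5°, so u = (cos -41.5°, sin -41.5°) = (0.749, -0.663) and n = (−sin -41.5°, cos -41.5°) = (0.663, 0.749). W is at the origin and C lies 32.6 along u from W, so C = 32.6·u = (24.4, -21.6). Tangency of A1 to both parallel lines with radius 12.2 puts Z and H at W ± 12.2·n: Z = (8.08, 9.14), H = (-8.08, -9.14). Equal radii place S and P the same way about C: S = C + 12.2·n = (32.5, -12.5), P = C − 12.2·n = (16.3, -30.7). Then |WS| = |S − W| = 34.8.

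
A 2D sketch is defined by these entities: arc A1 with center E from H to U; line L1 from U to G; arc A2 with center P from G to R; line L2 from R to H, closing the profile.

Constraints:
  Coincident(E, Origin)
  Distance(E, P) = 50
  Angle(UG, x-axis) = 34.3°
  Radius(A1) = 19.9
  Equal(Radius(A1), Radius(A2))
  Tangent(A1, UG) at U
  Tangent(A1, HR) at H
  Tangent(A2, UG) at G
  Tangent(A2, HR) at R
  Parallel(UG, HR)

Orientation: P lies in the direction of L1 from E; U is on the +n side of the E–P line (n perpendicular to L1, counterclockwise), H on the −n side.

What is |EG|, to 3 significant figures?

53.8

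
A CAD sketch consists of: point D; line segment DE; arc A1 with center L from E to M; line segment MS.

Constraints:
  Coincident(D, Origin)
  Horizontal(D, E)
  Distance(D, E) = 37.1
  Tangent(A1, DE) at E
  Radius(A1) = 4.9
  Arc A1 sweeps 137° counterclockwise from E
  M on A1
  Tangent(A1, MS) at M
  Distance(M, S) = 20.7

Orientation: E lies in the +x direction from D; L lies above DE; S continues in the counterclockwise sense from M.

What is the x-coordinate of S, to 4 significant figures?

25.30

D is at the origin; DE is horizontal with |DE| = 37.1 and E on the +x side, so E = (37.10, 0.000). A1 meets DE tangentially, so LE is at right angles to DE, so L = E + (0, 4.9) = (37.10, 4.900). On A1, E sits at bearing -90° from L; a 137° counterclockwise sweep puts M at bearing 47°, so M = L + 4.9·(cos 47°, sin 47°) = (40.44, 8.484). Tangency of A1 to MS means the radius LM is perpendicular to MS, so MS runs along (−sin 47°, cos 47°); with |MS| = 20.7, S = (25.30, 22.60). So S.x = 25.30.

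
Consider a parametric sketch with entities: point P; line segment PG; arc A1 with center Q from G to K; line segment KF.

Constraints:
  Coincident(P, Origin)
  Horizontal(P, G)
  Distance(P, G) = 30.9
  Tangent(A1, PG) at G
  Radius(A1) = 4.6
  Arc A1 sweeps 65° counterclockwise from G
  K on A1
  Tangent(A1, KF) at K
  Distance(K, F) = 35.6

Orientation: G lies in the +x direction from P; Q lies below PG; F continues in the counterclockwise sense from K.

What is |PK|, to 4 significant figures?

26.86

P is at the origin; P and G share the same y with |PG| = 30.9 and G on the +x side, so G = (30.90, 0.000). Tangency of A1 to PG means the radius QG is perpendicular to PG, so Q = G + (0, -4.6) = (30.90, -4.600). On A1, G sits at bearing 90° from Q; a 65° counterclockwise sweep puts K at bearing 155°, so K = Q + 4.6·(cos 155°, sin 155°) = (26.73, -2.656). Then |PK| = |K − P| = 26.86.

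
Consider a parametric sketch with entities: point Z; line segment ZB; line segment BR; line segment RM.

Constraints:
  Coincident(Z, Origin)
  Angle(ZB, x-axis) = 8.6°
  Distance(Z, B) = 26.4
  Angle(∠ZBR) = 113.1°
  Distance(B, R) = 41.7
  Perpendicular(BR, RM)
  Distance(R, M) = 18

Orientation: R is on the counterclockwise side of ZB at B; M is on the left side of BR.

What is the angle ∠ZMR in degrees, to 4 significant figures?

96.88°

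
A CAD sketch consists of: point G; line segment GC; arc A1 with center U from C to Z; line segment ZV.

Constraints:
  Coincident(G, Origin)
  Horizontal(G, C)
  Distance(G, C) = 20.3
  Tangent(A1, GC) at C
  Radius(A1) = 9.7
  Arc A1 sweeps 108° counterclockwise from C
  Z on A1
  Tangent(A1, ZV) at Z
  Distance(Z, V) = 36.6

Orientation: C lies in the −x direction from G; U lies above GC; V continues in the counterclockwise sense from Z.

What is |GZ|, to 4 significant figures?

16.85

G is at the origin; GC is horizontal with |GC| = 20.3 and C on the −x side, so C = (-20.30, 0.000). A1 meets GC tangentially, so UC is at right angles to GC, so U = C + (0, 9.7) = (-20.30, 9.700). On A1, C sits at bearing -90° from U; a 108° counterclockwise sweep puts Z at bearing 18°, so Z = U + 9.7·(cos 18°, sin 18°) = (-11.07, 12.70). Then |GZ| = |Z − G| = 16.85.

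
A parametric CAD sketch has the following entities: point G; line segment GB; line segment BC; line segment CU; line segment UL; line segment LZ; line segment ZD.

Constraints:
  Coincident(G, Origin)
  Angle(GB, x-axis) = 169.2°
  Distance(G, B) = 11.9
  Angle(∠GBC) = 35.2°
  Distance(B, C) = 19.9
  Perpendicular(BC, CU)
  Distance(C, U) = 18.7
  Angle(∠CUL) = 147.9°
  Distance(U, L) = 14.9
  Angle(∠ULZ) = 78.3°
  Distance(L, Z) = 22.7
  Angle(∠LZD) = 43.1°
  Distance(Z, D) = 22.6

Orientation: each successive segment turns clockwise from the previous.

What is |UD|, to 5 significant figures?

3.2890

G is at the origin; GB runs at 169.2° with length 11.9, so B = (-11.689, 2.2298). ∠GBC = 35.2° gives BC at 24.400° from the x-axis; with |BC| = 19.9, C = (6.4334, 10.451). BC is perpendicular to CU, so CU runs at -65.600°; with |CU| = 18.7, U = (14.158, -6.5792). ∠CUL = 147.9° gives UL at -97.700° from the x-axis; with |UL| = 14.9, L = (12.162, -21.345). ∠ULZ = 78.3° gives LZ at 160.60° from the x-axis; with |LZ| = 22.7, Z = (-9.2491, -13.805). ∠LZD = 43.1° gives ZD at 23.700° from the x-axis; with |ZD| = 22.6, D = (11.445, -4.7207). Then |UD| = |D − U| = 3.2890.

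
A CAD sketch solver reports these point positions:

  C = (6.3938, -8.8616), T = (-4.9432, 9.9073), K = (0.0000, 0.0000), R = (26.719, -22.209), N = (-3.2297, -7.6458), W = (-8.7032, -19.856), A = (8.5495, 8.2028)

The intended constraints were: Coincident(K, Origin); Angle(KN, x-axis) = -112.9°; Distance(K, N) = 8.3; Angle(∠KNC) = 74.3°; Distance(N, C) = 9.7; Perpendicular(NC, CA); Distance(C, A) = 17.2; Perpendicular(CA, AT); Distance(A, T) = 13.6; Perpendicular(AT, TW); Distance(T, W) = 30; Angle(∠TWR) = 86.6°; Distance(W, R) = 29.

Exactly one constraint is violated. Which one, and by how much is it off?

Distance(W, R) = 29 — off by 6.50.

K = (0.00, 0.00) ✓; KN at -112.9° ✓; |KN| = 8.300 ✓; ∠KNC = 74.30° ✓; |NC| = 9.700 ✓; ∠(NC, CA) = 90.00° ✓; |CA| = 17.20 ✓; ∠(CA, AT) = 90.00° ✓; |AT| = 13.60 ✓; ∠(AT, TW) = 90.00° ✓; |TW| = 30.00 ✓; ∠TWR = 86.60° ✓; |WR| = 35.50 ✗.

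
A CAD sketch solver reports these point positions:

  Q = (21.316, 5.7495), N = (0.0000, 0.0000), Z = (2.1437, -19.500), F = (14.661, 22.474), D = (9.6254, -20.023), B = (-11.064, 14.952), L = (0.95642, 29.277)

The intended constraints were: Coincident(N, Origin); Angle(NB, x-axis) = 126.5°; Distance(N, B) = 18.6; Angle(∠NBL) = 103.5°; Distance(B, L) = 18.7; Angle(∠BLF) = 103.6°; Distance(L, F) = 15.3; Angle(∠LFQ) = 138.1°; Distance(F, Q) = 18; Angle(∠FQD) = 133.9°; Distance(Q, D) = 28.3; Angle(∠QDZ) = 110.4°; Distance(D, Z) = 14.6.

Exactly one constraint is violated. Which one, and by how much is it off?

Distance(D, Z) = 14.6 — off by 7.10.

N = (0.00, 0.00) ✓; NB at 126.5° ✓; |NB| = 18.60 ✓; ∠NBL = 103.5° ✓; |BL| = 18.70 ✓; ∠BLF = 103.6° ✓; |LF| = 15.30 ✓; ∠LFQ = 138.1° ✓; |FQ| = 18.00 ✓; ∠FQD = 133.9° ✓; |QD| = 28.30 ✓; ∠QDZ = 110.4° ✓; |DZ| = 7.500 ✗.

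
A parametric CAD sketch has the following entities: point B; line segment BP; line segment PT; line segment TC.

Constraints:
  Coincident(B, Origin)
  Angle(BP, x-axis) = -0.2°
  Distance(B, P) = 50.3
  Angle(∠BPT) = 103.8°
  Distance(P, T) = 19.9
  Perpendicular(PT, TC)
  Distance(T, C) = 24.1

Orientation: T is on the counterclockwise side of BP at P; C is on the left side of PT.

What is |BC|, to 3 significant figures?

40.4

∠BPT = 103.8°, so PT runs at -0.2° + (180° − 103.8°) = 76.0° from the x-axis; with |PT| = 19.9, T = P + 19.9·(cos 76.0°, sin 76.0°) = (55.1, 19.1). PT is perpendicular to TC; with |TC| = 24.1 on the left of PT, C = T + 24.1·(-0.970, 0.242) = (31.7, 25.0). Then |BC| = |C − B| = 40.4.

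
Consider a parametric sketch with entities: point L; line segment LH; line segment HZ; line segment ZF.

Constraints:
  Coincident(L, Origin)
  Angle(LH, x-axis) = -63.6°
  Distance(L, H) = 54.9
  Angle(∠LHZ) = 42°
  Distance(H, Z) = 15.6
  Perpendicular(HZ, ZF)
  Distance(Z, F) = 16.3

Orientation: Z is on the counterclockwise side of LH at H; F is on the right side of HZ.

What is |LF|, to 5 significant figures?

58.717

L is at the origin; LH runs at -63.6° with length 54.9, so H = 54.9·(cos -63.6°, sin -63.6°) = (24.410, -49.175). ∠LHZ = 42.0°, so HZ runs at -63.6° + (180° − 42.0°) = 74.400° from the x-axis; with |HZ| = 15.6, Z = H + 15.6·(cos 74.400°, sin 74.400°) = (28.606, -34.149). HZ is perpendicular to ZF; with |ZF| = 16.3 on the right of HZ, F = Z + 16.3·(0.96316, -0.26892) = (44.305, -38.533). Then |LF| = |F − L| = 58.717.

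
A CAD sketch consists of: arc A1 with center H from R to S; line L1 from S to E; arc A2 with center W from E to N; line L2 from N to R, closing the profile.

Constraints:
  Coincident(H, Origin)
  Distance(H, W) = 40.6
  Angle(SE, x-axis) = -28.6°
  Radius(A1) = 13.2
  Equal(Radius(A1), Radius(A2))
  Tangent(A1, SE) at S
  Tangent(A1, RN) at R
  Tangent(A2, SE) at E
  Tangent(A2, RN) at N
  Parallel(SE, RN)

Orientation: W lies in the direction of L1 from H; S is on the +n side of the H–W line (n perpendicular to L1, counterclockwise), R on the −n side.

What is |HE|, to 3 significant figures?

42.7

Tangency of A1 to both parallel lines with radius 13.2 puts S and R at H ± 13.2·n: S = (6.32, 11.6), R = (-6.32, -11.6). Equal radii place E and N the same way about W: E = W + 13.2·n = (42.0, -7.85), N = W − 13.2·n = (29.3, -31.0). Then |HE| = |E − H| = 42.7.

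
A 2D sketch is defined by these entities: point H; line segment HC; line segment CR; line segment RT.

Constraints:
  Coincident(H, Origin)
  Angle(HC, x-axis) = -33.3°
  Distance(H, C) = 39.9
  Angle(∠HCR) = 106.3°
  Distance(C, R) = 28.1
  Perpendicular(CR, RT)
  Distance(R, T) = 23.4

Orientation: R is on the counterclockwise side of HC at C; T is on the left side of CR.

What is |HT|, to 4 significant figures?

42.03

∠HCR = 106.3°, so CR runs at -33.3° + (180° − 106.3°) = 40.40° from the x-axis; with |CR| = 28.1, R = C + 28.1·(cos 40.40°, sin 40.40°) = (54.75, -3.694). The perpendicularity gives RT at right angles to CR; with |RT| = 23.4 on the left of CR, T = R + 23.4·(-0.6481, 0.7615) = (39.58, 14.13). Then |HT| = |T − H| = 42.03.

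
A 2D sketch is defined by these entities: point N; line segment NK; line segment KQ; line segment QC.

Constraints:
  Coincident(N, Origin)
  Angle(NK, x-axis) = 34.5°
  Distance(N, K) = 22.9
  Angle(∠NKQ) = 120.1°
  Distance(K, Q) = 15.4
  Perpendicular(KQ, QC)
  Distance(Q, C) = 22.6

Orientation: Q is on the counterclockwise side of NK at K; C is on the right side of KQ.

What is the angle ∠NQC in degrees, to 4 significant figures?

126.4°

N is at the origin; NK runs at 34.5° with length 22.9, so K = 22.9·(cos 34.5°, sin 34.5°) = (18.87, 12.97). ∠NKQ = 120.1°, so KQ runs at 34.5° + (180° − 120.1°) = 94.40° from the x-axis; with |KQ| = 15.4, Q = K + 15.4·(cos 94.40°, sin 94.40°) = (17.69, 28.33). KQ ⟂ QC; with |QC| = 22.6 on the right of KQ, C = Q + 22.6·(0.9971, 0.07672) = (40.22, 30.06). Then cos ∠NQC = QN·QC / (|QN||QC|), giving 126.4°.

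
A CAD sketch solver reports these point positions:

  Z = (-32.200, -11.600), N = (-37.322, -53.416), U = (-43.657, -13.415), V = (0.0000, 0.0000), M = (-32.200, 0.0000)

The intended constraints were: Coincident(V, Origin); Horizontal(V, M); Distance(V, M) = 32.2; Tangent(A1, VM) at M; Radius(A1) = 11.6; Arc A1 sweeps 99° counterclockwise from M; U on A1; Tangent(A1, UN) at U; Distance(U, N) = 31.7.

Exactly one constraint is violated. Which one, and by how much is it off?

Distance(U, N) = 31.7 — off by 8.80.

V = (0.00, 0.00) ✓; V.y = 0.00, M.y = 0.00 ✓; |VM| = 32.20 ✓; ∠(ZM, MV) = 90.00° ✓; |ZM| = 11.60 ✓; bearing(Z→U) − bearing(Z→M) = 99.00° ✓; |ZU| = 11.60 ✓; ∠(ZU, UN) = 90.00° ✓; |UN| = 40.50 ✗.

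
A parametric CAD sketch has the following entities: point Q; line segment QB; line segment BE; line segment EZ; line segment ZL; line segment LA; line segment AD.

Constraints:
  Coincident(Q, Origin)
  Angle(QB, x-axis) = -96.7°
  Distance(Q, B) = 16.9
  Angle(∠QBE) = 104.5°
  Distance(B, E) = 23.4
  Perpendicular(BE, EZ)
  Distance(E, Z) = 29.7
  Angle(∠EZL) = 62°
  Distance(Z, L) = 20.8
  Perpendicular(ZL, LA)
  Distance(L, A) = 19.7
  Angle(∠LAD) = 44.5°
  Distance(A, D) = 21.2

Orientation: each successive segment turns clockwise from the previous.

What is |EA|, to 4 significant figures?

9.464

∠EZL = 62.0° gives ZL at -20.20° from the x-axis; with |ZL| = 20.8, L = (-9.665, 2.283). ZL ⟂ LA, so LA runs at -110.2°; with |LA| = 19.7, A = (-16.47, -16.21). Then |EA| = |A − E| = 9.464.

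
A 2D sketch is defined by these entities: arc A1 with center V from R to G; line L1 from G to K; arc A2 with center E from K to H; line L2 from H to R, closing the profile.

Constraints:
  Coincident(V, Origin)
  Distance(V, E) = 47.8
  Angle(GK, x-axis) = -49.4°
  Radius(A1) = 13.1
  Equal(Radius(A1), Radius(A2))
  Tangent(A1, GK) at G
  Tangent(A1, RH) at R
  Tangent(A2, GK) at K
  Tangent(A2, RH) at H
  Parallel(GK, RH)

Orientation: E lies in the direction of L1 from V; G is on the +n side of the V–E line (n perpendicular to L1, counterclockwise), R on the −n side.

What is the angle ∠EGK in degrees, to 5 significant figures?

15.326°

The slot axis is L1's direction at -49.4°, so u = (cos -49.4°, sin -49.4°) = (0.65077, -0.75927) and n = (−sin -49.4°, cos -49.4°) = (0.75927, 0.65077). V is at the origin and E lies 47.8 along u from V, so E = 47.8·u = (31.107, -36.293). Tangency of A1 to both parallel lines with radius 13.1 puts G and R at V ± 13.1·n: G = (9.9465, 8.5251), R = (-9.9465, -8.5251). Equal radii place K and H the same way about E: K = E + 13.1·n = (41.053, -27.768), H = E − 13.1·n = (21.161, -44.818). Then cos ∠EGK = GE·GK / (|GE||GK|), giving 15.326°.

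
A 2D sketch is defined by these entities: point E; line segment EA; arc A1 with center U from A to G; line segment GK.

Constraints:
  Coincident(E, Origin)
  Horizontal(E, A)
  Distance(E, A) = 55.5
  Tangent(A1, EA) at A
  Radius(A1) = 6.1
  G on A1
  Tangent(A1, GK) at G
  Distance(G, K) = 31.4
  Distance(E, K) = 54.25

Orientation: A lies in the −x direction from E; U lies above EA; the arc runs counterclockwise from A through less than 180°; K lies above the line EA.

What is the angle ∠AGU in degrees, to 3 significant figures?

52.4°

Checks: |UG| = 6.100 ✓; ∠(UG, GK) = 90.00° ✓; |GK| = 31.40 ✓; |EK| = 54.25 ✓.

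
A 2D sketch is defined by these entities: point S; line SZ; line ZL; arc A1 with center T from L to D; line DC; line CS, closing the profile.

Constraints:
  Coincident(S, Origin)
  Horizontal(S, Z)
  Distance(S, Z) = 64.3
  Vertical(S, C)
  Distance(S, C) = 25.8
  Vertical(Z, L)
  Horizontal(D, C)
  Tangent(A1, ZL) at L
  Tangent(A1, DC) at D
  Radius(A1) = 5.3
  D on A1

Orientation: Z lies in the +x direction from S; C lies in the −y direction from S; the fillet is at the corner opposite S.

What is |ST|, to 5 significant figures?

62.460

S is at the origin; SZ is horizontal with |SZ| = 64.3 and Z on the +x side, so Z = (64.300, 0.0000). SC is vertical with |SC| = 25.8 and C on the −y side, so C = (0.0000, -25.800). The virtual corner opposite S is at (64.300, -25.800). A1 meets ZL tangentially, so TL is at right angles to ZL and tangency of A1 to DC means the radius TD is perpendicular to DC, with radius 5.3, so the center T sits 5.3 in from both sides at T = (59.000, -20.500). Then |ST| = |T − S| = 62.460.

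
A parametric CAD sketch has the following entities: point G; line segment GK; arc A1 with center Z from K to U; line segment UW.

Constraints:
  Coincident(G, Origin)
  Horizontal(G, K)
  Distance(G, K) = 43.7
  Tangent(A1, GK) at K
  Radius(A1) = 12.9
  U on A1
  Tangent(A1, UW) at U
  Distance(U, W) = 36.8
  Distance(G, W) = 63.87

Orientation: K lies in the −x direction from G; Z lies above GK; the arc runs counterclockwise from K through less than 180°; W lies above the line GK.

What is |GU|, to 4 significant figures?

34.59

G is at the origin; GK is horizontal with |GK| = 43.7 and K on the −x side, so K = (-43.70, 0.000). Since A1 is tangent to GK there, ZK ⟂ GK, so Z = K + (0, 12.9) = (-43.70, 12.90). Since ZU ⟂ UW (tangency), |ZW| = √(12.9² + 36.8²) = 39.00 regardless of where U sits on A1. So W lies on both circle(G, 63.87) and circle(Z, 39.00); the above-GK intersection is W = (-37.84, 51.45). U is the foot of the tangent from W: U = (-31.02, 15.29).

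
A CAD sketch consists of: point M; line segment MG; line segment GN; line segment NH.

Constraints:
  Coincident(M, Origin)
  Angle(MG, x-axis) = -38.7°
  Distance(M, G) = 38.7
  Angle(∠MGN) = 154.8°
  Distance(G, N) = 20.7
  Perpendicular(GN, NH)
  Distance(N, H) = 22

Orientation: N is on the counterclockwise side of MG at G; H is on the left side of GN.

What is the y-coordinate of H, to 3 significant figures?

-7.64

M is at the origin; MG runs at -38.7° with length 38.7, so G = 38.7·(cos -38.7°, sin -38.7°) = (30.2, -24.2). ∠MGN = 154.8°, so GN runs at -38.7° + (180° − 154.8°) = -13.5° from the x-axis; with |GN| = 20.7, N = G + 20.7·(cos -13.5°, sin -13.5°) = (50.3, -29.0). GN is perpendicular to NH; with |NH| = 22.0 on the left of GN, H = N + 22.0·(0.233, 0.972) = (55.5, -7.64). So H.y = -7.64.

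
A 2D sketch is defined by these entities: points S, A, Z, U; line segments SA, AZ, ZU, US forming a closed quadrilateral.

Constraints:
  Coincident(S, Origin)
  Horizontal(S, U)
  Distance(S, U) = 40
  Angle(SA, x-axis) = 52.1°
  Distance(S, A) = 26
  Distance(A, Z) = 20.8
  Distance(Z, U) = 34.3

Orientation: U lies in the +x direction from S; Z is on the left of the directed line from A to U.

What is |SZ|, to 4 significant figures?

46.47

S is at the origin; SU is horizontal with |SU| = 40.0 and U in +x, so U = (40.0, 0). SA runs at 52.1° with |SA| = 26.0, so A = (15.97, 20.52). Z is determined by |AZ| = 20.8 and |ZU| = 34.3 together: it lies at the intersection of circle(A, 20.8) and circle(U, 34.3). With |AU| = 31.60, the foot of the radical line on AU is 4.026 from A and the perpendicular offset is √(20.8² − 4.026²) = 20.41. Taking the left-of-AU solution: Z = (32.28, 33.42).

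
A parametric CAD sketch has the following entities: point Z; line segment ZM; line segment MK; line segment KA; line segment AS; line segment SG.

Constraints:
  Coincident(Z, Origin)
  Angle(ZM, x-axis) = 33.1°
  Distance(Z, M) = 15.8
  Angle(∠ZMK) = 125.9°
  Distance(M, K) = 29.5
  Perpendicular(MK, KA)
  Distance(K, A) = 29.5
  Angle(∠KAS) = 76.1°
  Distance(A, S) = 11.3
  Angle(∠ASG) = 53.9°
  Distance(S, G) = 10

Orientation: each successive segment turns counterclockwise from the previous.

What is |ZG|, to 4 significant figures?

36.25

Z is at the origin; ZM runs at 33.1° with length 15.8, so M = (13.24, 8.628). ∠ZMK = 125.9° gives MK at 87.20° from the x-axis; with |MK| = 29.5, K = (14.68, 38.09). MK is perpendicular to KA, so KA runs at 177.2°; with |KA| = 29.5, A = (-14.79, 39.53). ∠KAS = 76.1° gives AS at -78.90° from the x-axis; with |AS| = 11.3, S = (-12.61, 28.45). ∠ASG = 53.9° gives SG at 47.20° from the x-axis; with |SG| = 10.0, G = (-5.818, 35.78). Then |ZG| = |G − Z| = 36.25.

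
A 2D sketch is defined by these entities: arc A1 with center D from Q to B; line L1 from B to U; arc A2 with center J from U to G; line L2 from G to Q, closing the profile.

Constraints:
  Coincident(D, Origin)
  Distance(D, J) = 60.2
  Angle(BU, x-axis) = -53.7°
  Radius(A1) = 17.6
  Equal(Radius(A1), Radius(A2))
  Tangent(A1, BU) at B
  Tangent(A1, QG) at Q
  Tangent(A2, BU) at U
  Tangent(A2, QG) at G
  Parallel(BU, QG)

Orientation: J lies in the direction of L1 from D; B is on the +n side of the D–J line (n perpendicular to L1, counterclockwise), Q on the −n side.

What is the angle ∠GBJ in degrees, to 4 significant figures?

14.02°

Tangency of A1 to both parallel lines with radius 17.6 puts B and Q at D ± 17.6·n: B = (14.18, 10.42), Q = (-14.18, -10.42). Equal radii place U and G the same way about J: U = J + 17.6·n = (49.82, -38.10), G = J − 17.6·n = (21.45, -58.94). Then cos ∠GBJ = BG·BJ / (|BG||BJ|), giving 14.02°.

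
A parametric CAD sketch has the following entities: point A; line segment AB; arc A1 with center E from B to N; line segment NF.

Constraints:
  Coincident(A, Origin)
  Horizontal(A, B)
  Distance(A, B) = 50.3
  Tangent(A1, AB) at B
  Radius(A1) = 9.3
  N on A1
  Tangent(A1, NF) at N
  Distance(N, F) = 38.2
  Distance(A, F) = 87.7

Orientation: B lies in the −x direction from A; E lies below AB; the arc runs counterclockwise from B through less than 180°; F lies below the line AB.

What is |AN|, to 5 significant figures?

57.828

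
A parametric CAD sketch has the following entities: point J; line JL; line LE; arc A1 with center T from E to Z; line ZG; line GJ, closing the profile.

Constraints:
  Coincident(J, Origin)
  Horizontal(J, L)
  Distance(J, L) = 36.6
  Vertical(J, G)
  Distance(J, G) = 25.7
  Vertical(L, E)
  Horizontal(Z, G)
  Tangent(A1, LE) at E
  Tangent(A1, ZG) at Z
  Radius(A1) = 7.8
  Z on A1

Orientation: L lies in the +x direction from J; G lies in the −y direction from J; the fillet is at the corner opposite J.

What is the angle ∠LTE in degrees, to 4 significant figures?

66.45°

The virtual corner opposite J is at (36.60, -25.70). Tangency of A1 to LE means the radius TE is perpendicular to LE and A1 meets ZG tangentially, so TZ is at right angles to ZG, with radius 7.8, so the center T sits 7.8 in from both sides at T = (28.80, -17.90). That places the tangent points at E = (36.60, -17.90) on LE and Z = (28.80, -25.70) on ZG. Then cos ∠LTE = TL·TE / (|TL||TE|), giving 66.45°.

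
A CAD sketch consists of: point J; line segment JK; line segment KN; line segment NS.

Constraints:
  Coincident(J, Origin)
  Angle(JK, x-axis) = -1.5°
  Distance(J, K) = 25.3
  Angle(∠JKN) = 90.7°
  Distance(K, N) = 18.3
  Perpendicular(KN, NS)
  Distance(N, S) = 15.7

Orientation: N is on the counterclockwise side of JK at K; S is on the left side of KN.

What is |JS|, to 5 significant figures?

20.939

J is at the origin; JK runs at -1.5° with length 25.3, so K = 25.3·(cos -1.5°, sin -1.5°) = (25.291, -0.66228). ∠JKN = 90.7°, so KN runs at -1.5° + (180° − 90.7°) = 87.800° from the x-axis; with |KN| = 18.3, N = K + 18.3·(cos 87.800°, sin 87.800°) = (25.994, 17.624). KN ⟂ NS; with |NS| = 15.7 on the left of KN, S = N + 15.7·(-0.99926, 0.038388) = (10.305, 18.227). Then |JS| = |S − J| = 20.939.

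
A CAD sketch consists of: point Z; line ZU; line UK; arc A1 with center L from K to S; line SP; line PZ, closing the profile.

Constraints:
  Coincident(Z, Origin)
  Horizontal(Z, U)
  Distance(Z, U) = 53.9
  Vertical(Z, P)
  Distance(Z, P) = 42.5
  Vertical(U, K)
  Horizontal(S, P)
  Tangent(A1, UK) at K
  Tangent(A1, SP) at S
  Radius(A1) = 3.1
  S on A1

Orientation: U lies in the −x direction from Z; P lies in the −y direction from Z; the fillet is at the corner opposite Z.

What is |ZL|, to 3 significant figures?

64.3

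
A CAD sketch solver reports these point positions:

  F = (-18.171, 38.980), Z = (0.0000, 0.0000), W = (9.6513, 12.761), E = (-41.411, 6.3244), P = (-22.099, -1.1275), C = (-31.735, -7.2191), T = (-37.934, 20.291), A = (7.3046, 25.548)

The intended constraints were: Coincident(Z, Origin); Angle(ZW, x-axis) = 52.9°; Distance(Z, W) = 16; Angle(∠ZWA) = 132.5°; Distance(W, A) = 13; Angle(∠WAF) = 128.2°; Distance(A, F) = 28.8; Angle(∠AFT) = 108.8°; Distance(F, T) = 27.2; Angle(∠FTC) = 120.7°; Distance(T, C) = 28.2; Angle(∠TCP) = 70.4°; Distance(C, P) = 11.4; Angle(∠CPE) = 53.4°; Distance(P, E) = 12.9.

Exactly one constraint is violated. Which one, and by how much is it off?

Distance(P, E) = 12.9 — off by 7.80.

Z = (0.00, 0.00) ✓; ZW at 52.90° ✓; |ZW| = 16.00 ✓; ∠ZWA = 132.5° ✓; |WA| = 13.00 ✓; ∠WAF = 128.2° ✓; |AF| = 28.80 ✓; ∠AFT = 108.8° ✓; |FT| = 27.20 ✓; ∠FTC = 120.7° ✓; |TC| = 28.20 ✓; ∠TCP = 70.40° ✓; |CP| = 11.40 ✓; ∠CPE = 53.40° ✓; |PE| = 20.70 ✗.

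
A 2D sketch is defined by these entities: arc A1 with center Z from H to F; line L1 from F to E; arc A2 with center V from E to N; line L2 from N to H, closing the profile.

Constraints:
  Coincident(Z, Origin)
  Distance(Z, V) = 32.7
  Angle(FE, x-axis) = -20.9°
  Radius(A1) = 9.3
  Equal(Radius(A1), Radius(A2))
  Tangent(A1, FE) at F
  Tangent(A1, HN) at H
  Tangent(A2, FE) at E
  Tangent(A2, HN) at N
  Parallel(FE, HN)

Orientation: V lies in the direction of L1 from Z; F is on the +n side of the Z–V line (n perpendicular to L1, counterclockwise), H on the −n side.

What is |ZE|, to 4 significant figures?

34.00

Tangency of A1 to both parallel lines with radius 9.3 puts F and H at Z ± 9.3·n: F = (3.318, 8.688), H = (-3.318, -8.688). Equal radii place E and N the same way about V: E = V + 9.3·n = (33.87, -2.977), N = V − 9.3·n = (27.23, -20.35). Then |ZE| = |E − Z| = 34.00.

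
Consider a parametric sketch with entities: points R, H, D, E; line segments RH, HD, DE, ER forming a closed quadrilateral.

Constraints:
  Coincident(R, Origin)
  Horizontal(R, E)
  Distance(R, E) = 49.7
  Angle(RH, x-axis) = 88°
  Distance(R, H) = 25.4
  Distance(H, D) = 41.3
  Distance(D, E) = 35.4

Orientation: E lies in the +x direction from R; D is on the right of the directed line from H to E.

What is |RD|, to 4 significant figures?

21.01

R is at the origin; RE is horizontal with |RE| = 49.7 and E in +x, so E = (49.7, 0). RH runs at 88.0° with |RH| = 25.4, so H = (0.8864, 25.38). D is determined by |HD| = 41.3 and |DE| = 35.4 together: it lies at the intersection of circle(H, 41.3) and circle(E, 35.4). With |HE| = 55.02, the foot of the radical line on HE is 31.62 from H and the perpendicular offset is √(41.3² − 31.62²) = 26.57. Taking the right-of-HE solution: D = (16.69, -12.77).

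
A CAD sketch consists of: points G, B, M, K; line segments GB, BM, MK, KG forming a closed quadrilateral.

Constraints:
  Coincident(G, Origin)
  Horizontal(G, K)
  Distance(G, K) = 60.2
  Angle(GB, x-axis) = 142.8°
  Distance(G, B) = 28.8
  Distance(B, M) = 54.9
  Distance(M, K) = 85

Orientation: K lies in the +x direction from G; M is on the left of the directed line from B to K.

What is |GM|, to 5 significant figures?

64.852

Checks: |BM| = 54.90 ✓; |MK| = 85.00 ✓.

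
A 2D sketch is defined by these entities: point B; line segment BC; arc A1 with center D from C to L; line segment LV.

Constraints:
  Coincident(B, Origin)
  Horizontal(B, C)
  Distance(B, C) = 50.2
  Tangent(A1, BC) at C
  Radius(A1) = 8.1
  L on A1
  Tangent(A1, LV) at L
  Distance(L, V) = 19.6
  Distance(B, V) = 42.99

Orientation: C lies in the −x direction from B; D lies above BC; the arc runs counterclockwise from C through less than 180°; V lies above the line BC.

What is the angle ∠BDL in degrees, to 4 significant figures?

10.95°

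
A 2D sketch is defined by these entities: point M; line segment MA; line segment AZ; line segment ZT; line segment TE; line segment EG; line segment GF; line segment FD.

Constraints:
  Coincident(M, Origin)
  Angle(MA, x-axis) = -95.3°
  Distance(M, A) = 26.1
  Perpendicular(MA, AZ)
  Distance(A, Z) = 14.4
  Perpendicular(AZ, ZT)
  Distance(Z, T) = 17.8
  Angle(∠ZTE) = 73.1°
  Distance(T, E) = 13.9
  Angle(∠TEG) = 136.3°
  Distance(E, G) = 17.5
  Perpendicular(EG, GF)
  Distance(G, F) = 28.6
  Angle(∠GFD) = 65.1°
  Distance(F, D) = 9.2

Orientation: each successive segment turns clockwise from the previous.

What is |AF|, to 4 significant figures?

23.34

M is at the origin; MA runs at -95.3° with length 26.1, so A = (-2.411, -25.99). MA is perpendicular to AZ, so AZ runs at 174.7°; with |AZ| = 14.4, Z = (-16.75, -24.66). AZ is perpendicular to ZT, so ZT runs at 84.70°; with |ZT| = 17.8, T = (-15.11, -6.934). ∠ZTE = 73.1° gives TE at -22.20° from the x-axis; with |TE| = 13.9, E = (-2.236, -12.19). ∠TEG = 136.3° gives EG at -65.90° from the x-axis; with |EG| = 17.5, G = (4.910, -28.16). EG is perpendicular to GF, so GF runs at -155.9°; with |GF| = 28.6, F = (-21.20, -39.84). Then |AF| = |F − A| = 23.34.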